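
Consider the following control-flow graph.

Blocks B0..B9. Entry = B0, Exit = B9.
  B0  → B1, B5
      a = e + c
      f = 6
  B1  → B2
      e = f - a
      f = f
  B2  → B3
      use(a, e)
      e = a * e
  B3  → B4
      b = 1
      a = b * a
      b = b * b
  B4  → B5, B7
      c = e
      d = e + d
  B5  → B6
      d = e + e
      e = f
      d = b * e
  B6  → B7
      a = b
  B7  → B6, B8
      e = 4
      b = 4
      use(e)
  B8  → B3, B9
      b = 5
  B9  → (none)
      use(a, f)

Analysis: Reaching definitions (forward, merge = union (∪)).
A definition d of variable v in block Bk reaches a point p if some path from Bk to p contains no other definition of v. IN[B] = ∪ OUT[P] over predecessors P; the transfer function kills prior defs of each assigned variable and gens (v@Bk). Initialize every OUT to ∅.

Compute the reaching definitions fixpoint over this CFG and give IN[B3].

Fixpoint table:
  B0: | IN={} | OUT={a@B0, f@B0}
  B1: | IN={a@B0, f@B0} | OUT={a@B0, e@B1, f@B1}
  B2: | IN={a@B0, e@B1, f@B1} | OUT={a@B0, e@B2, f@B1}
  B3: | IN={a@B0, a@B3, a@B6, b@B8, c@B4, d@B4, d@B5, e@B2, e@B7, f@B0, f@B1} | OUT={a@B3, b@B3, c@B4, d@B4, d@B5, e@B2, e@B7, f@B0, f@B1}
  B4: | IN={a@B3, b@B3, c@B4, d@B4, d@B5, e@B2, e@B7, f@B0, f@B1} | OUT={a@B3, b@B3, c@B4, d@B4, e@B2, e@B7, f@B0, f@B1}
  B5: | IN={a@B0, a@B3, b@B3, c@B4, d@B4, e@B2, e@B7, f@B0, f@B1} | OUT={a@B0, a@B3, b@B3, c@B4, d@B5, e@B5, f@B0, f@B1}
  B6: | IN={a@B0, a@B3, a@B6, b@B3, b@B7, c@B4, d@B4, d@B5, e@B5, e@B7, f@B0, f@B1} | OUT={a@B6, b@B3, b@B7, c@B4, d@B4, d@B5, e@B5, e@B7, f@B0, f@B1}
  B7: | IN={a@B3, a@B6, b@B3, b@B7, c@B4, d@B4, d@B5, e@B2, e@B5, e@B7, f@B0, f@B1} | OUT={a@B3, a@B6, b@B7, c@B4, d@B4, d@B5, e@B7, f@B0, f@B1}
  B8: | IN={a@B3, a@B6, b@B7, c@B4, d@B4, d@B5, e@B7, f@B0, f@B1} | OUT={a@B3, a@B6, b@B8, c@B4, d@B4, d@B5, e@B7, f@B0, f@B1}
  B9: | IN={a@B3, a@B6, b@B8, c@B4, d@B4, d@B5, e@B7, f@B0, f@B1} | OUT={a@B3, a@B6, b@B8, c@B4, d@B4, d@B5, e@B7, f@B0, f@B1}

Merge at B3: IN[B3] = OUT[B2] ⊔ OUT[B8] = {a@B0, a@B3, a@B6, b@B8, c@B4, d@B4, d@B5, e@B2, e@B7, f@B0, f@B1}

Answer: {a@B0, a@B3, a@B6, b@B8, c@B4, d@B4, d@B5, e@B2, e@B7, f@B0, f@B1}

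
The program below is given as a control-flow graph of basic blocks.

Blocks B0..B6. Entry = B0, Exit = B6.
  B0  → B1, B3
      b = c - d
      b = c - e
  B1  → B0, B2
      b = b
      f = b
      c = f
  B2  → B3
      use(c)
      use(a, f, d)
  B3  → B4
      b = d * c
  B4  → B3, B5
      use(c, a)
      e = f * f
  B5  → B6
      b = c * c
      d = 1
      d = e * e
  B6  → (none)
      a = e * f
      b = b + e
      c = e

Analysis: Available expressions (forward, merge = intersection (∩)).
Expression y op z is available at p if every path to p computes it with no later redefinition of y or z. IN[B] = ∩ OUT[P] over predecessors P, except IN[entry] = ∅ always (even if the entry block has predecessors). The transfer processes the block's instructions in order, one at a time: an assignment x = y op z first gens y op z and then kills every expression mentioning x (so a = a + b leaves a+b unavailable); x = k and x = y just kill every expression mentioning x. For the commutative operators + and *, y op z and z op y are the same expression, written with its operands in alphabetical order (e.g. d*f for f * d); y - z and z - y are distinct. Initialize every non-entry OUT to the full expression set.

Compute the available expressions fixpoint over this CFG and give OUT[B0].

Per-block solution:
  B0:   IN={}   OUT={c-d, c-e}
  B1:   IN={c-d, c-e}   OUT={}
  B2:   IN={}   OUT={}
  B3:   IN={}   OUT={c*d}
  B4:   IN={c*d}   OUT={c*d, f*f}
  B5:   IN={c*d, f*f}   OUT={c*c, e*e, f*f}
  B6:   IN={c*c, e*e, f*f}   OUT={e*e, e*f, f*f}

Merge at B0 (entry node, so the boundary value {} is joined with the incoming edge(s)): IN[B0] = {} ∩ OUT[B1] = {}
Applying B0's transfer function to that IN value gives OUT[B0] (row B0 above).

Answer: {c-d, c-e}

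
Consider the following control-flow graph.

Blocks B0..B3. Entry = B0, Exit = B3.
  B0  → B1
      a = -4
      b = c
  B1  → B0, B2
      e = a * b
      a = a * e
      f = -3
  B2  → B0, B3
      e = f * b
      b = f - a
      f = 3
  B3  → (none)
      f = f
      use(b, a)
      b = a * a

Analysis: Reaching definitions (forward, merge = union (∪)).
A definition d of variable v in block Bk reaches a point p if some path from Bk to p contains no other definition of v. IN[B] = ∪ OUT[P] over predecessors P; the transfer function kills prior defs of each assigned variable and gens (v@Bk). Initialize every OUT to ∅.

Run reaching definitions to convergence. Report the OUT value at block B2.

Answer: {a@B1, b@B2, e@B2, f@B2}

Derivation:
Per-block solution:
  B0: | IN={a@B1, b@B0, b@B2, e@B1, e@B2, f@B1, f@B2} | OUT={a@B0, b@B0, e@B1, e@B2, f@B1, f@B2}
  B1: | IN={a@B0, b@B0, e@B1, e@B2, f@B1, f@B2} | OUT={a@B1, b@B0, e@B1, f@B1}
  B2: | IN={a@B1, b@B0, e@B1, f@B1} | OUT={a@B1, b@B2, e@B2, f@B2}
  B3: | IN={a@B1, b@B2, e@B2, f@B2} | OUT={a@B1, b@B3, e@B2, f@B3}

Merge at B2: IN[B2] = OUT[B1] = {a@B1, b@B0, e@B1, f@B1}
Applying B2's transfer function to that IN value gives OUT[B2] (row B2 above).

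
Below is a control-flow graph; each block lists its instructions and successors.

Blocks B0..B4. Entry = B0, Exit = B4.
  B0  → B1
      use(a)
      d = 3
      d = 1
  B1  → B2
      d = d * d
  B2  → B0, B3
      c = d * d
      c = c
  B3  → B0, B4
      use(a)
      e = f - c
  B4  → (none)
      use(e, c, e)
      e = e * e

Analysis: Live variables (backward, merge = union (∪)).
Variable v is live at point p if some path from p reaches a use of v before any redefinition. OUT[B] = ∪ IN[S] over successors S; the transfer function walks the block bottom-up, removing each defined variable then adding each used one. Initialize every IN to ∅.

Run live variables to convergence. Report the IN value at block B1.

Fixpoint table:
  B0:  IN={a, f}  OUT={a, d, f}
  B1:  IN={a, d, f}  OUT={a, d, f}
  B2:  IN={a, d, f}  OUT={a, c, f}
  B3:  IN={a, c, f}  OUT={a, c, e, f}
  B4:  IN={c, e}  OUT={}

Merge at B1: OUT[B1] = IN[B2] = {a, d, f}
Applying B1's transfer function to that OUT value gives IN[B1] (row B1 above).

Answer: {a, d, f}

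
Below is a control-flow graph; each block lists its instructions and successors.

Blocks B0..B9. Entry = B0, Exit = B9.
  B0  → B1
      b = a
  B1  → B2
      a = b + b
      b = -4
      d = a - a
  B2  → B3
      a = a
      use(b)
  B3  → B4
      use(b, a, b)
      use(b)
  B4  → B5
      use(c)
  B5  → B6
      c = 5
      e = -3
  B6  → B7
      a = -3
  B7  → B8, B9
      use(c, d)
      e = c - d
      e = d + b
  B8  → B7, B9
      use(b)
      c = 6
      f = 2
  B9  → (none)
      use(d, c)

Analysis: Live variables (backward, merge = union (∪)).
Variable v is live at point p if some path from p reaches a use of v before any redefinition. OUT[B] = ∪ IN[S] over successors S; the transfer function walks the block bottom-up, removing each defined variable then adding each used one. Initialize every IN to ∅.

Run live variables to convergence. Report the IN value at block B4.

Answer: {b, c, d}

Trace:
Converged values:
  B0:   IN={a, c}   OUT={b, c}
  B1:   IN={b, c}   OUT={a, b, c, d}
  B2:   IN={a, b, c, d}   OUT={a, b, c, d}
  B3:   IN={a, b, c, d}   OUT={b, c, d}
  B4:   IN={b, c, d}   OUT={b, d}
  B5:   IN={b, d}   OUT={b, c, d}
  B6:   IN={b, c, d}   OUT={b, c, d}
  B7:   IN={b, c, d}   OUT={b, c, d}
  B8:   IN={b, d}   OUT={b, c, d}
  B9:   IN={c, d}   OUT={}

Merge at B4: OUT[B4] = IN[B5] = {b, d}
Applying B4's transfer function to that OUT value gives IN[B4] (row B4 above).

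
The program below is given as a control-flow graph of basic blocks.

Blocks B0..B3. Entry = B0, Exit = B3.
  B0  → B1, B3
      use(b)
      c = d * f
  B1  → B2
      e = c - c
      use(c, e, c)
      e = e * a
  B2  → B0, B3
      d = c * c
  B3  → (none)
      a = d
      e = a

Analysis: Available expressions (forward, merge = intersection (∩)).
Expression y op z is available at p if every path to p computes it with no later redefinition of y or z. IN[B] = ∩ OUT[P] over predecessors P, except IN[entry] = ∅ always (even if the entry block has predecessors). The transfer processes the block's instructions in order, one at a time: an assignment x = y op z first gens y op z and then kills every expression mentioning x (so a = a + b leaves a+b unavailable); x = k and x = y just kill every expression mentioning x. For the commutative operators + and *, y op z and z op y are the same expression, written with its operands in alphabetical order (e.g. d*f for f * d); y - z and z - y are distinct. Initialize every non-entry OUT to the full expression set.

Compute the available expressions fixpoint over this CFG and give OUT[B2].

Converged values:
  B0: | IN={} | OUT={d*f}
  B1: | IN={d*f} | OUT={c-c, d*f}
  B2: | IN={c-c, d*f} | OUT={c*c, c-c}
  B3: | IN={} | OUT={}

Merge at B2: IN[B2] = OUT[B1] = {c-c, d*f}
Applying B2's transfer function to that IN value gives OUT[B2] (row B2 above).

Answer: {c*c, c-c}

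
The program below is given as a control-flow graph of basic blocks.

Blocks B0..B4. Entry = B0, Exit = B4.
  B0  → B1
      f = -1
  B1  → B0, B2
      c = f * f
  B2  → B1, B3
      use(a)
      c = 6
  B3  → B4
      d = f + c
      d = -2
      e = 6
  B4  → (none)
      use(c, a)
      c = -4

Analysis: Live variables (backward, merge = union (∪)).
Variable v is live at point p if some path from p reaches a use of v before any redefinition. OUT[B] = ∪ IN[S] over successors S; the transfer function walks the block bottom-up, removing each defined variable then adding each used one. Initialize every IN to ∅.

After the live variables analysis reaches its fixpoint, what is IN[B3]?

Per-block solution:
  B0: | IN={a} | OUT={a, f}
  B1: | IN={a, f} | OUT={a, f}
  B2: | IN={a, f} | OUT={a, c, f}
  B3: | IN={a, c, f} | OUT={a, c}
  B4: | IN={a, c} | OUT={}

Merge at B3: OUT[B3] = IN[B4] = {a, c}
Applying B3's transfer function to that OUT value gives IN[B3] (row B3 above).

Answer: {a, c, f}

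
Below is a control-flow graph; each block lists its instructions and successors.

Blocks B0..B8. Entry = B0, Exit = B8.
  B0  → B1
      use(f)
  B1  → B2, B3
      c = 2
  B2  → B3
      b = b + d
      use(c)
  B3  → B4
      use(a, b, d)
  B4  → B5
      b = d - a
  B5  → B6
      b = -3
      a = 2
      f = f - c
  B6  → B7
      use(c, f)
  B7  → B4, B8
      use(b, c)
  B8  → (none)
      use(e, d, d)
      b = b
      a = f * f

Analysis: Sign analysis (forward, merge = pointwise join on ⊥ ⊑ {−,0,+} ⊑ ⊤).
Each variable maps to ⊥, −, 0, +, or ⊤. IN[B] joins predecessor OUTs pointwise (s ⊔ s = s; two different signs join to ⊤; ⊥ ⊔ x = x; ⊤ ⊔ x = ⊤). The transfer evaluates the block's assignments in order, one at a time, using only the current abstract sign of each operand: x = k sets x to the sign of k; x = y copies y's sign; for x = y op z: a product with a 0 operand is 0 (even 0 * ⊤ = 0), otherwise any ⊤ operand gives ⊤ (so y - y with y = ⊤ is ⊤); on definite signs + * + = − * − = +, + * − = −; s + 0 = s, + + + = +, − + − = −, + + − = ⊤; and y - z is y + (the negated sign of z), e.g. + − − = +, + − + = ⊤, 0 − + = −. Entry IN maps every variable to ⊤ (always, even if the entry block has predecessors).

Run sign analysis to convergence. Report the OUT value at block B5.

Answer: {a: +, b: -, c: +, d: ⊤, e: ⊤, f: ⊤}

Derivation:
Converged values:
  B0: | IN=(all ⊤) | OUT=(all ⊤)
  B1: | IN=(all ⊤) | OUT={c:+; rest ⊤}
  B2: | IN={c:+; rest ⊤} | OUT={c:+; rest ⊤}
  B3: | IN={c:+; rest ⊤} | OUT={c:+; rest ⊤}
  B4: | IN={c:+; rest ⊤} | OUT={c:+; rest ⊤}
  B5: | IN={c:+; rest ⊤} | OUT={a:+, b:-, c:+; rest ⊤}
  B6: | IN={a:+, b:-, c:+; rest ⊤} | OUT={a:+, b:-, c:+; rest ⊤}
  B7: | IN={a:+, b:-, c:+; rest ⊤} | OUT={a:+, b:-, c:+; rest ⊤}
  B8: | IN={a:+, b:-, c:+; rest ⊤} | OUT={b:-, c:+; rest ⊤}

Merge at B5: IN[B5] = OUT[B4] = {a: ⊤, b: ⊤, c: +, d: ⊤, e: ⊤, f: ⊤}
Applying B5's transfer function to that IN value gives OUT[B5] (row B5 above).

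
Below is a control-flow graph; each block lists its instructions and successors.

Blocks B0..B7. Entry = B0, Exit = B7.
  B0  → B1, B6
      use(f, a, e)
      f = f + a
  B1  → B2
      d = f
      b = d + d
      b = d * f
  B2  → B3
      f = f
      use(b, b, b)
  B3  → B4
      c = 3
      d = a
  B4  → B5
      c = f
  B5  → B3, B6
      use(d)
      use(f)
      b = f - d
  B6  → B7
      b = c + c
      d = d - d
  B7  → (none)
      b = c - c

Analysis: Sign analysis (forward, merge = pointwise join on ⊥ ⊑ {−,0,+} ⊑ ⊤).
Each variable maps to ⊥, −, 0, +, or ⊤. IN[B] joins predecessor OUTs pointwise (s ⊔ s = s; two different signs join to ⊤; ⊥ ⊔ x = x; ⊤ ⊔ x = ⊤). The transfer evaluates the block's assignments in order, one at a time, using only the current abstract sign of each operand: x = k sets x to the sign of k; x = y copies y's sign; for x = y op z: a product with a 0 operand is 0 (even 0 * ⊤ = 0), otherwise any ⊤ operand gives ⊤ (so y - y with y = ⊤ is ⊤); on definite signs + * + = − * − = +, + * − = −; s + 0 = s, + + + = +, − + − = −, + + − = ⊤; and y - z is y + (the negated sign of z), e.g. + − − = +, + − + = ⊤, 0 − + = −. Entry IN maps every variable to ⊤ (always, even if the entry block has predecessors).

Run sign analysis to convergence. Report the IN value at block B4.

Per-block solution:
  B0: | IN=(all ⊤) | OUT=(all ⊤)
  B1: | IN=(all ⊤) | OUT=(all ⊤)
  B2: | IN=(all ⊤) | OUT=(all ⊤)
  B3: | IN=(all ⊤) | OUT={c:+; rest ⊤}
  B4: | IN={c:+; rest ⊤} | OUT=(all ⊤)
  B5: | IN=(all ⊤) | OUT=(all ⊤)
  B6: | IN=(all ⊤) | OUT=(all ⊤)
  B7: | IN=(all ⊤) | OUT=(all ⊤)

Merge at B4: IN[B4] = OUT[B3] = {a: ⊤, b: ⊤, c: +, d: ⊤, e: ⊤, f: ⊤}

Answer: {a: ⊤, b: ⊤, c: +, d: ⊤, e: ⊤, f: ⊤}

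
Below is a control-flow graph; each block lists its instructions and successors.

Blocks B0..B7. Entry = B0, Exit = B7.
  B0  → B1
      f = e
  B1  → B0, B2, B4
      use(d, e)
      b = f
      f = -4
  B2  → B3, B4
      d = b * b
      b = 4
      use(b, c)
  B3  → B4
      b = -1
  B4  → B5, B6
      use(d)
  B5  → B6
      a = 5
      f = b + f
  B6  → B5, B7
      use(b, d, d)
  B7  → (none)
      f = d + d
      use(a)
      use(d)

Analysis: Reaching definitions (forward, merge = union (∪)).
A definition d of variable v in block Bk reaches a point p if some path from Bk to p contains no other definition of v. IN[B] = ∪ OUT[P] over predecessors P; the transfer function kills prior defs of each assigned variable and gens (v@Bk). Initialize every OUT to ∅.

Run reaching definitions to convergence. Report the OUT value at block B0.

Answer: {b@B1, f@B0}

Derivation:
Fixpoint table:
  B0:  IN={b@B1, f@B1}  OUT={b@B1, f@B0}
  B1:  IN={b@B1, f@B0}  OUT={b@B1, f@B1}
  B2:  IN={b@B1, f@B1}  OUT={b@B2, d@B2, f@B1}
  B3:  IN={b@B2, d@B2, f@B1}  OUT={b@B3, d@B2, f@B1}
  B4:  IN={b@B1, b@B2, b@B3, d@B2, f@B1}  OUT={b@B1, b@B2, b@B3, d@B2, f@B1}
  B5:  IN={a@B5, b@B1, b@B2, b@B3, d@B2, f@B1, f@B5}  OUT={a@B5, b@B1, b@B2, b@B3, d@B2, f@B5}
  B6:  IN={a@B5, b@B1, b@B2, b@B3, d@B2, f@B1, f@B5}  OUT={a@B5, b@B1, b@B2, b@B3, d@B2, f@B1, f@B5}
  B7:  IN={a@B5, b@B1, b@B2, b@B3, d@B2, f@B1, f@B5}  OUT={a@B5, b@B1, b@B2, b@B3, d@B2, f@B7}

Merge at B0 (entry node, so the boundary value {} is joined with the incoming edge(s)): IN[B0] = {} ⊔ OUT[B1] = {b@B1, f@B1}
Applying B0's transfer function to that IN value gives OUT[B0] (row B0 above).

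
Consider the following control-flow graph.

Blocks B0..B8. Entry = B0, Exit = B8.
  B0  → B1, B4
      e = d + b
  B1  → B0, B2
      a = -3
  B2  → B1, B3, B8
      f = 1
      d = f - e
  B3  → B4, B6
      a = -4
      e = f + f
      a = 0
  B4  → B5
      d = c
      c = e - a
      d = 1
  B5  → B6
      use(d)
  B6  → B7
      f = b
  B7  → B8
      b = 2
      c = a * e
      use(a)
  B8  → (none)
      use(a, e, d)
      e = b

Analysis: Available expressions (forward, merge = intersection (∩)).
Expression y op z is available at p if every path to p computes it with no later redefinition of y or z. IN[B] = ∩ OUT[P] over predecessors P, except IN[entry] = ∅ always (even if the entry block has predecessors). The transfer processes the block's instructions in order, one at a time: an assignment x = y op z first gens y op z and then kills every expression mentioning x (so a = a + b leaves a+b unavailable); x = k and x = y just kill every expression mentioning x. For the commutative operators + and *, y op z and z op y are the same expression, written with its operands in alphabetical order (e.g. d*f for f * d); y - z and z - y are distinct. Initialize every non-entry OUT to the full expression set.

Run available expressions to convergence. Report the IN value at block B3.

Converged values:
  B0:   IN={}   OUT={b+d}
  B1:   IN={}   OUT={}
  B2:   IN={}   OUT={f-e}
  B3:   IN={f-e}   OUT={f+f}
  B4:   IN={}   OUT={e-a}
  B5:   IN={e-a}   OUT={e-a}
  B6:   IN={}   OUT={}
  B7:   IN={}   OUT={a*e}
  B8:   IN={}   OUT={}

Merge at B3: IN[B3] = OUT[B2] = {f-e}

Answer: {f-e}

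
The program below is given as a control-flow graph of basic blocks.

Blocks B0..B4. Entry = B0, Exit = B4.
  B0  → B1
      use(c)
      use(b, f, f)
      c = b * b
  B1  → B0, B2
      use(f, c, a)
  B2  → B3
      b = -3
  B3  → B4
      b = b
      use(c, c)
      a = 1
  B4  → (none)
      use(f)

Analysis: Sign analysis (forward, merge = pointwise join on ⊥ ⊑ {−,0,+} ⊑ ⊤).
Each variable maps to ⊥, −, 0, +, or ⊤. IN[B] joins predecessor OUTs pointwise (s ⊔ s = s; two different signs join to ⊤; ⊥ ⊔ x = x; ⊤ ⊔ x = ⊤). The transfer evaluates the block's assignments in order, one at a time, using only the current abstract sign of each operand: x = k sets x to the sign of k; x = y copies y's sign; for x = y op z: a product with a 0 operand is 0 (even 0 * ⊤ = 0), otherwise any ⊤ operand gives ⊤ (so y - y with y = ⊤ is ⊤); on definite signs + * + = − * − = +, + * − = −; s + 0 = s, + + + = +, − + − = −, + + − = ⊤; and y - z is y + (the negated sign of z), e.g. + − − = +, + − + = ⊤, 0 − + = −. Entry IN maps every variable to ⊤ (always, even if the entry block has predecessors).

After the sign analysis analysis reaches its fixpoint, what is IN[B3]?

Answer: {a: ⊤, b: -, c: ⊤, d: ⊤, e: ⊤, f: ⊤}

Trace:
Per-block solution:
  B0: | IN=(all ⊤) | OUT=(all ⊤)
  B1: | IN=(all ⊤) | OUT=(all ⊤)
  B2: | IN=(all ⊤) | OUT={b:-; rest ⊤}
  B3: | IN={b:-; rest ⊤} | OUT={a:+, b:-; rest ⊤}
  B4: | IN={a:+, b:-; rest ⊤} | OUT={a:+, b:-; rest ⊤}

Merge at B3: IN[B3] = OUT[B2] = {a: ⊤, b: -, c: ⊤, d: ⊤, e: ⊤, f: ⊤}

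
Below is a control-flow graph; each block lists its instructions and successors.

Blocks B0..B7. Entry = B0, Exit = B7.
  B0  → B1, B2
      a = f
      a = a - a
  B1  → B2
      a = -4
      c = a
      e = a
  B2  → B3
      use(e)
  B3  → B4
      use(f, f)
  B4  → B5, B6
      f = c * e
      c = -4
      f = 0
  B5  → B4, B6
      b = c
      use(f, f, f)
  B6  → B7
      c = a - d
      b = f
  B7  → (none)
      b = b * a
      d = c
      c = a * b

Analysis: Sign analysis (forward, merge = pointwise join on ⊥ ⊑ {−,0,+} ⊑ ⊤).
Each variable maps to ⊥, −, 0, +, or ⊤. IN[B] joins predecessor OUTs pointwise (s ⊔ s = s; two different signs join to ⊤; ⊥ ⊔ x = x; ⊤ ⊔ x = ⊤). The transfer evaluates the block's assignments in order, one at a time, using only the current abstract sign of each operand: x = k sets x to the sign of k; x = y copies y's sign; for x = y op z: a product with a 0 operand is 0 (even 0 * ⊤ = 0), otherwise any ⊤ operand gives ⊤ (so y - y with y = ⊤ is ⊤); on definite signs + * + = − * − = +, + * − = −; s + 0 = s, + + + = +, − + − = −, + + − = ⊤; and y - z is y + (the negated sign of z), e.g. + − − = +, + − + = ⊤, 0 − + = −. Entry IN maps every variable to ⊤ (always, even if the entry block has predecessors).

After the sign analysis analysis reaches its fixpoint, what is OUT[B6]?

Converged values:
  B0:   IN=(all ⊤)   OUT=(all ⊤)
  B1:   IN=(all ⊤)   OUT={a:-, c:-, e:-; rest ⊤}
  B2:   IN=(all ⊤)   OUT=(all ⊤)
  B3:   IN=(all ⊤)   OUT=(all ⊤)
  B4:   IN=(all ⊤)   OUT={c:-, f:0; rest ⊤}
  B5:   IN={c:-, f:0; rest ⊤}   OUT={b:-, c:-, f:0; rest ⊤}
  B6:   IN={c:-, f:0; rest ⊤}   OUT={b:0, f:0; rest ⊤}
  B7:   IN={b:0, f:0; rest ⊤}   OUT={b:0, c:0, f:0; rest ⊤}

Merge at B6: IN[B6] = OUT[B4] ⊔ OUT[B5] = {a: ⊤, b: ⊤, c: -, d: ⊤, e: ⊤, f: 0}
Applying B6's transfer function to that IN value gives OUT[B6] (row B6 above).

Answer: {a: ⊤, b: 0, c: ⊤, d: ⊤, e: ⊤, f: 0}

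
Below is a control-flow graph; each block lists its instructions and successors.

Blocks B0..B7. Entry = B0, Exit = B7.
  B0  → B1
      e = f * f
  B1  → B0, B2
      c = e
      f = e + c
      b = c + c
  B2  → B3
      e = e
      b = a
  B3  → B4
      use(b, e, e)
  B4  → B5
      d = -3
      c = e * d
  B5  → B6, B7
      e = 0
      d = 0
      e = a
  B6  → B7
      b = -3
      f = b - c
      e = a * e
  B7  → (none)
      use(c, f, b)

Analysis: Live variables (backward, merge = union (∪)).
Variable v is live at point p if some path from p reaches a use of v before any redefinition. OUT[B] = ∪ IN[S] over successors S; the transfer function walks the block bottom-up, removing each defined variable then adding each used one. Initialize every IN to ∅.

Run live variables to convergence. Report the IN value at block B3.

Answer: {a, b, e, f}

Working:
Fixpoint table:
  B0:  IN={a, f}  OUT={a, e}
  B1:  IN={a, e}  OUT={a, e, f}
  B2:  IN={a, e, f}  OUT={a, b, e, f}
  B3:  IN={a, b, e, f}  OUT={a, b, e, f}
  B4:  IN={a, b, e, f}  OUT={a, b, c, f}
  B5:  IN={a, b, c, f}  OUT={a, b, c, e, f}
  B6:  IN={a, c, e}  OUT={b, c, f}
  B7:  IN={b, c, f}  OUT={}

Merge at B3: OUT[B3] = IN[B4] = {a, b, e, f}
Applying B3's transfer function to that OUT value gives IN[B3] (row B3 above).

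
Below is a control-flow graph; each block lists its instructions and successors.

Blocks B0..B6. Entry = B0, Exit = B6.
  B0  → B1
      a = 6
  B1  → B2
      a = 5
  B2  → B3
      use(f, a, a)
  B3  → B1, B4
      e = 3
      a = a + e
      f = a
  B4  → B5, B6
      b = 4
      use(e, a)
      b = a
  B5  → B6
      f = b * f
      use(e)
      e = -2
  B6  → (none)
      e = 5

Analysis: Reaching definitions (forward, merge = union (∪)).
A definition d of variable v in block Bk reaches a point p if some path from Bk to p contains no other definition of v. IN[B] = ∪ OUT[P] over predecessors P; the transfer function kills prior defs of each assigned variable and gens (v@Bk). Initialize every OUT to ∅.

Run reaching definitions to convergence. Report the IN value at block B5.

Answer: {a@B3, b@B4, e@B3, f@B3}

Derivation:
Converged values:
  B0:  IN={}  OUT={a@B0}
  B1:  IN={a@B0, a@B3, e@B3, f@B3}  OUT={a@B1, e@B3, f@B3}
  B2:  IN={a@B1, e@B3, f@B3}  OUT={a@B1, e@B3, f@B3}
  B3:  IN={a@B1, e@B3, f@B3}  OUT={a@B3, e@B3, f@B3}
  B4:  IN={a@B3, e@B3, f@B3}  OUT={a@B3, b@B4, e@B3, f@B3}
  B5:  IN={a@B3, b@B4, e@B3, f@B3}  OUT={a@B3, b@B4, e@B5, f@B5}
  B6:  IN={a@B3, b@B4, e@B3, e@B5, f@B3, f@B5}  OUT={a@B3, b@B4, e@B6, f@B3, f@B5}

Merge at B5: IN[B5] = OUT[B4] = {a@B3, b@B4, e@B3, f@B3}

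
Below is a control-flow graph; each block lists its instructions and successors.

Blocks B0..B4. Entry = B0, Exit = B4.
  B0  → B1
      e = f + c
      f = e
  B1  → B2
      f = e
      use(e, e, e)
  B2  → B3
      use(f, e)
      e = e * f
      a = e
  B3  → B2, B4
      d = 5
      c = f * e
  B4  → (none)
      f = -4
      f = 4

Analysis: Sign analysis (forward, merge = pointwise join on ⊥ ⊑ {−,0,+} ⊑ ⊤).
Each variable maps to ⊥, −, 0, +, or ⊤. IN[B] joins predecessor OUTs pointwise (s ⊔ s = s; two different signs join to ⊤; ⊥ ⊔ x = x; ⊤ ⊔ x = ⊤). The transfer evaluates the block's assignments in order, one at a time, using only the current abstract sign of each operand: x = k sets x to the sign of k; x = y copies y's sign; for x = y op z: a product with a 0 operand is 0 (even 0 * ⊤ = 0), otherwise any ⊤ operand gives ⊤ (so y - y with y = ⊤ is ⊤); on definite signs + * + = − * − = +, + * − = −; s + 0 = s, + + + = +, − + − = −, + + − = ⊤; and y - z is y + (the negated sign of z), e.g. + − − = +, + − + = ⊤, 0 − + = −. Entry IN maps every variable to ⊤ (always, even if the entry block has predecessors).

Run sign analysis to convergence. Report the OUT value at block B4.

Answer: {a: ⊤, b: ⊤, c: ⊤, d: +, e: ⊤, f: +}

Derivation:
Per-block solution:
  B0:   IN=(all ⊤)   OUT=(all ⊤)
  B1:   IN=(all ⊤)   OUT=(all ⊤)
  B2:   IN=(all ⊤)   OUT=(all ⊤)
  B3:   IN=(all ⊤)   OUT={d:+; rest ⊤}
  B4:   IN={d:+; rest ⊤}   OUT={d:+, f:+; rest ⊤}

Merge at B4: IN[B4] = OUT[B3] = {a: ⊤, b: ⊤, c: ⊤, d: +, e: ⊤, f: ⊤}
Applying B4's transfer function to that IN value gives OUT[B4] (row B4 above).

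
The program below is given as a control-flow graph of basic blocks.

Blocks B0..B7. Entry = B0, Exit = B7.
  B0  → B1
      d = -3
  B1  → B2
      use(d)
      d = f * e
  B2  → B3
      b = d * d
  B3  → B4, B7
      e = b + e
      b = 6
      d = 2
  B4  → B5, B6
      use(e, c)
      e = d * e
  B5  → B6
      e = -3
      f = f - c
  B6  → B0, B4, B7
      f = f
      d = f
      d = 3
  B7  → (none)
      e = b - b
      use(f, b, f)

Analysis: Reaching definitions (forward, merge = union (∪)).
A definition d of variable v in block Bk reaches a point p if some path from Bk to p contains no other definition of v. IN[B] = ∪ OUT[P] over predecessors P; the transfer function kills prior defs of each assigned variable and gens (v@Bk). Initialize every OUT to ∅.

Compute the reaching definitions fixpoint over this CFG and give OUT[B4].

Answer: {b@B3, d@B3, d@B6, e@B4, f@B6}

Trace:
Per-block solution:
  B0:   IN={b@B3, d@B6, e@B4, e@B5, f@B6}   OUT={b@B3, d@B0, e@B4, e@B5, f@B6}
  B1:   IN={b@B3, d@B0, e@B4, e@B5, f@B6}   OUT={b@B3, d@B1, e@B4, e@B5, f@B6}
  B2:   IN={b@B3, d@B1, e@B4, e@B5, f@B6}   OUT={b@B2, d@B1, e@B4, e@B5, f@B6}
  B3:   IN={b@B2, d@B1, e@B4, e@B5, f@B6}   OUT={b@B3, d@B3, e@B3, f@B6}
  B4:   IN={b@B3, d@B3, d@B6, e@B3, e@B4, e@B5, f@B6}   OUT={b@B3, d@B3, d@B6, e@B4, f@B6}
  B5:   IN={b@B3, d@B3, d@B6, e@B4, f@B6}   OUT={b@B3, d@B3, d@B6, e@B5, f@B5}
  B6:   IN={b@B3, d@B3, d@B6, e@B4, e@B5, f@B5, f@B6}   OUT={b@B3, d@B6, e@B4, e@B5, f@B6}
  B7:   IN={b@B3, d@B3, d@B6, e@B3, e@B4, e@B5, f@B6}   OUT={b@B3, d@B3, d@B6, e@B7, f@B6}

Merge at B4: IN[B4] = OUT[B3] ⊔ OUT[B6] = {b@B3, d@B3, d@B6, e@B3, e@B4, e@B5, f@B6}
Applying B4's transfer function to that IN value gives OUT[B4] (row B4 above).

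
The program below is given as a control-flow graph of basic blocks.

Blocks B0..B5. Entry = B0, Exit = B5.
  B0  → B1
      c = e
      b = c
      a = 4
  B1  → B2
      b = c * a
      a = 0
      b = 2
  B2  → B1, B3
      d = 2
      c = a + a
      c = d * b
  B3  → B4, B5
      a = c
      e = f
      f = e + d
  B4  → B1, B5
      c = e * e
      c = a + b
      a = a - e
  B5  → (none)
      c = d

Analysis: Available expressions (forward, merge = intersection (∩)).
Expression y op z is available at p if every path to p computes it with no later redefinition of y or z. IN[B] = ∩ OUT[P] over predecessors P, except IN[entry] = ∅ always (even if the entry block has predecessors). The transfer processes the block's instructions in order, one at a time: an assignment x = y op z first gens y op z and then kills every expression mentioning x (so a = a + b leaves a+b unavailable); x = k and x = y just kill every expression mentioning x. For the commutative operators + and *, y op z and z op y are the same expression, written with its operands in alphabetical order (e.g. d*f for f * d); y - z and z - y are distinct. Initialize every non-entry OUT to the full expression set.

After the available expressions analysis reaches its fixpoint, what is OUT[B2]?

Fixpoint table:
  B0:  IN={}  OUT={}
  B1:  IN={}  OUT={}
  B2:  IN={}  OUT={a+a, b*d}
  B3:  IN={a+a, b*d}  OUT={b*d, d+e}
  B4:  IN={b*d, d+e}  OUT={b*d, d+e, e*e}
  B5:  IN={b*d, d+e}  OUT={b*d, d+e}

Merge at B2: IN[B2] = OUT[B1] = {}
Applying B2's transfer function to that IN value gives OUT[B2] (row B2 above).

Answer: {a+a, b*d}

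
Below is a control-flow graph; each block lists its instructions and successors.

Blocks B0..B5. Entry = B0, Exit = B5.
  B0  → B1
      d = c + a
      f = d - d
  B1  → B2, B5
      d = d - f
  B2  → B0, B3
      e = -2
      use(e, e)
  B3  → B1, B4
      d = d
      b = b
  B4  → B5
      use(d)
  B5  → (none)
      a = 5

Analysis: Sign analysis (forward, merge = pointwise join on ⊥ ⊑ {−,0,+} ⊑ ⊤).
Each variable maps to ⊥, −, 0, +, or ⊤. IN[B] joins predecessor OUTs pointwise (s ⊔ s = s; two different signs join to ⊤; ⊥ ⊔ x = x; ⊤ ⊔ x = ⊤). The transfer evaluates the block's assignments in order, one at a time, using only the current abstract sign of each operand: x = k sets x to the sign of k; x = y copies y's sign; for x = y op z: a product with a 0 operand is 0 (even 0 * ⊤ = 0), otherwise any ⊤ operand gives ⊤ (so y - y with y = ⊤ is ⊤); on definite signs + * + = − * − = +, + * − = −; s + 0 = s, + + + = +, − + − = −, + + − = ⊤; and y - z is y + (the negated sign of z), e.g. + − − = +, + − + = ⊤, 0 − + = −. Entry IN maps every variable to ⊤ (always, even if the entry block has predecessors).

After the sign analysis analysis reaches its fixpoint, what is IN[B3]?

Answer: {a: ⊤, b: ⊤, c: ⊤, d: ⊤, e: -, f: ⊤}

Trace:
Fixpoint table:
  B0:   IN=(all ⊤)   OUT=(all ⊤)
  B1:   IN=(all ⊤)   OUT=(all ⊤)
  B2:   IN=(all ⊤)   OUT={e:-; rest ⊤}
  B3:   IN={e:-; rest ⊤}   OUT={e:-; rest ⊤}
  B4:   IN={e:-; rest ⊤}   OUT={e:-; rest ⊤}
  B5:   IN=(all ⊤)   OUT={a:+; rest ⊤}

Merge at B3: IN[B3] = OUT[B2] = {a: ⊤, b: ⊤, c: ⊤, d: ⊤, e: -, f: ⊤}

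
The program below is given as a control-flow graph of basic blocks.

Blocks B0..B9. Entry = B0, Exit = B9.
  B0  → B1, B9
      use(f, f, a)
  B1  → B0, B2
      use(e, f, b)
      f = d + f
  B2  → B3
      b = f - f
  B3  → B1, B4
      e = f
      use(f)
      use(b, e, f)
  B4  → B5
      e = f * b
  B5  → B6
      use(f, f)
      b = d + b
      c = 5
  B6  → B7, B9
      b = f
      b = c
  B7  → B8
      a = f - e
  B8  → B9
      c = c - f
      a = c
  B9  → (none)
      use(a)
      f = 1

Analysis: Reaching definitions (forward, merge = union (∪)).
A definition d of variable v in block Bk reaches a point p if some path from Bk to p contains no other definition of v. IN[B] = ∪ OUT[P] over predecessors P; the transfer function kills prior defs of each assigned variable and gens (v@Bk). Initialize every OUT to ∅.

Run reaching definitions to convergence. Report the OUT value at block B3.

Answer: {b@B2, e@B3, f@B1}

Derivation:
Fixpoint table:
  B0:   IN={b@B2, e@B3, f@B1}   OUT={b@B2, e@B3, f@B1}
  B1:   IN={b@B2, e@B3, f@B1}   OUT={b@B2, e@B3, f@B1}
  B2:   IN={b@B2, e@B3, f@B1}   OUT={b@B2, e@B3, f@B1}
  B3:   IN={b@B2, e@B3, f@B1}   OUT={b@B2, e@B3, f@B1}
  B4:   IN={b@B2, e@B3, f@B1}   OUT={b@B2, e@B4, f@B1}
  B5:   IN={b@B2, e@B4, f@B1}   OUT={b@B5, c@B5, e@B4, f@B1}
  B6:   IN={b@B5, c@B5, e@B4, f@B1}   OUT={b@B6, c@B5, e@B4, f@B1}
  B7:   IN={b@B6, c@B5, e@B4, f@B1}   OUT={a@B7, b@B6, c@B5, e@B4, f@B1}
  B8:   IN={a@B7, b@B6, c@B5, e@B4, f@B1}   OUT={a@B8, b@B6, c@B8, e@B4, f@B1}
  B9:   IN={a@B8, b@B2, b@B6, c@B5, c@B8, e@B3, e@B4, f@B1}   OUT={a@B8, b@B2, b@B6, c@B5, c@B8, e@B3, e@B4, f@B9}

Merge at B3: IN[B3] = OUT[B2] = {b@B2, e@B3, f@B1}
Applying B3's transfer function to that IN value gives OUT[B3] (row B3 above).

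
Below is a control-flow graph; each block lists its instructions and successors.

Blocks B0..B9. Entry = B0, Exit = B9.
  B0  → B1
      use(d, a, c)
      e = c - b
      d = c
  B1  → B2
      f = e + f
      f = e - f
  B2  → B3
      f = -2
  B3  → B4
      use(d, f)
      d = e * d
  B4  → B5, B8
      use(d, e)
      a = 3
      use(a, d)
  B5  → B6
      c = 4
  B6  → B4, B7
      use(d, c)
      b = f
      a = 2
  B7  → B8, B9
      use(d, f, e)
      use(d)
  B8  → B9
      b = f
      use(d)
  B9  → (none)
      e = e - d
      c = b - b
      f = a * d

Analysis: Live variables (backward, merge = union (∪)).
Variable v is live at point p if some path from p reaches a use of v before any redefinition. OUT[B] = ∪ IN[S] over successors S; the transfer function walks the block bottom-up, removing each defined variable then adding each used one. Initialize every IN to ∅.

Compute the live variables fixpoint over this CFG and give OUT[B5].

Fixpoint table:
  B0:  IN={a, b, c, d, f}  OUT={d, e, f}
  B1:  IN={d, e, f}  OUT={d, e}
  B2:  IN={d, e}  OUT={d, e, f}
  B3:  IN={d, e, f}  OUT={d, e, f}
  B4:  IN={d, e, f}  OUT={a, d, e, f}
  B5:  IN={d, e, f}  OUT={c, d, e, f}
  B6:  IN={c, d, e, f}  OUT={a, b, d, e, f}
  B7:  IN={a, b, d, e, f}  OUT={a, b, d, e, f}
  B8:  IN={a, d, e, f}  OUT={a, b, d, e}
  B9:  IN={a, b, d, e}  OUT={}

Merge at B5: OUT[B5] = IN[B6] = {c, d, e, f}

Answer: {c, d, e, f}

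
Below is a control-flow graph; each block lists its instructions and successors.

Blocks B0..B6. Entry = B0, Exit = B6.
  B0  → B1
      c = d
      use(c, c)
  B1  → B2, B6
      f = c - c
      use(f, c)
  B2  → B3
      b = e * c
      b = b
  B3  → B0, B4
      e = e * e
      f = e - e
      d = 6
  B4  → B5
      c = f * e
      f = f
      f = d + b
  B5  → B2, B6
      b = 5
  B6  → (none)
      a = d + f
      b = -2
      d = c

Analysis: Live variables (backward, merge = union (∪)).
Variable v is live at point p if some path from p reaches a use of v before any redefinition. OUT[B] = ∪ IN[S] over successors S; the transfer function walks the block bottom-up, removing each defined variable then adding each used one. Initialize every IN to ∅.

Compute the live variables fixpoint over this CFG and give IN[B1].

Answer: {c, d, e}

Trace:
Per-block solution:
  B0:   IN={d, e}   OUT={c, d, e}
  B1:   IN={c, d, e}   OUT={c, d, e, f}
  B2:   IN={c, e}   OUT={b, e}
  B3:   IN={b, e}   OUT={b, d, e, f}
  B4:   IN={b, d, e, f}   OUT={c, d, e, f}
  B5:   IN={c, d, e, f}   OUT={c, d, e, f}
  B6:   IN={c, d, f}   OUT={}

Merge at B1: OUT[B1] = IN[B2] ⊔ IN[B6] = {c, d, e, f}
Applying B1's transfer function to that OUT value gives IN[B1] (row B1 above).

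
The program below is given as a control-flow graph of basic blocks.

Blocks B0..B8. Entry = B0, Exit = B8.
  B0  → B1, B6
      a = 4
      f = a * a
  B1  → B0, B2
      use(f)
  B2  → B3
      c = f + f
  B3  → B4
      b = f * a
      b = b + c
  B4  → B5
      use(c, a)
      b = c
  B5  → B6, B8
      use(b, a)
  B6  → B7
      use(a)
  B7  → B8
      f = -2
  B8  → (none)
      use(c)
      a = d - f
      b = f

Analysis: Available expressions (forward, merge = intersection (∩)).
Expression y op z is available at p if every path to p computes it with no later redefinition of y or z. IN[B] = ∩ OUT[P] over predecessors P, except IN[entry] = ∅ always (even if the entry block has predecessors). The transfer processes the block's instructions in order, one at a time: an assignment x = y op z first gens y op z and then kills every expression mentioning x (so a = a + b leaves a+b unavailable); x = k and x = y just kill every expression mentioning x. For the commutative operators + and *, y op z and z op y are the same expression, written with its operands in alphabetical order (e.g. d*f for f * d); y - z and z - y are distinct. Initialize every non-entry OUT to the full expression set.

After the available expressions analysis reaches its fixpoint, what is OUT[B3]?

Answer: {a*a, a*f, f+f}

Derivation:
Fixpoint table:
  B0:  IN={}  OUT={a*a}
  B1:  IN={a*a}  OUT={a*a}
  B2:  IN={a*a}  OUT={a*a, f+f}
  B3:  IN={a*a, f+f}  OUT={a*a, a*f, f+f}
  B4:  IN={a*a, a*f, f+f}  OUT={a*a, a*f, f+f}
  B5:  IN={a*a, a*f, f+f}  OUT={a*a, a*f, f+f}
  B6:  IN={a*a}  OUT={a*a}
  B7:  IN={a*a}  OUT={a*a}
  B8:  IN={a*a}  OUT={d-f}

Merge at B3: IN[B3] = OUT[B2] = {a*a, f+f}
Applying B3's transfer function to that IN value gives OUT[B3] (row B3 above).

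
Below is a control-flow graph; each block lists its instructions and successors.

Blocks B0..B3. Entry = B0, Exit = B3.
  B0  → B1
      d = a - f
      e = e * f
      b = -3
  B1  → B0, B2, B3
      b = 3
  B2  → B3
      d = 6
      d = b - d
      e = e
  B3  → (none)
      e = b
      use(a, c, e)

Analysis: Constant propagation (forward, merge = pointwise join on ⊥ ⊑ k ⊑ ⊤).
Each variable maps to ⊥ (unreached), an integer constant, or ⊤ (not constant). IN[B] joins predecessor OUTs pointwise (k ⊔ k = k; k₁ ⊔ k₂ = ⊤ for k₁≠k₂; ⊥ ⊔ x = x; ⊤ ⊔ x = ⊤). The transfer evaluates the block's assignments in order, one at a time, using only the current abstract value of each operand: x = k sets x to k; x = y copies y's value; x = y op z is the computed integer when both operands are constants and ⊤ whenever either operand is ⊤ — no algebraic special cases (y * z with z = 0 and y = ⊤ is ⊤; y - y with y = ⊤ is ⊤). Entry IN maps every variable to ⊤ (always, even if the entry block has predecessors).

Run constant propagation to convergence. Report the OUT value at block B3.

Fixpoint table:
  B0:  IN=(all ⊤)  OUT={b:-3; rest ⊤}
  B1:  IN={b:-3; rest ⊤}  OUT={b:3; rest ⊤}
  B2:  IN={b:3; rest ⊤}  OUT={b:3, d:-3; rest ⊤}
  B3:  IN={b:3; rest ⊤}  OUT={b:3, e:3; rest ⊤}

Merge at B3: IN[B3] = OUT[B1] ⊔ OUT[B2] = {a: ⊤, b: 3, c: ⊤, d: ⊤, e: ⊤, f: ⊤}
Applying B3's transfer function to that IN value gives OUT[B3] (row B3 above).

Answer: {a: ⊤, b: 3, c: ⊤, d: ⊤, e: 3, f: ⊤}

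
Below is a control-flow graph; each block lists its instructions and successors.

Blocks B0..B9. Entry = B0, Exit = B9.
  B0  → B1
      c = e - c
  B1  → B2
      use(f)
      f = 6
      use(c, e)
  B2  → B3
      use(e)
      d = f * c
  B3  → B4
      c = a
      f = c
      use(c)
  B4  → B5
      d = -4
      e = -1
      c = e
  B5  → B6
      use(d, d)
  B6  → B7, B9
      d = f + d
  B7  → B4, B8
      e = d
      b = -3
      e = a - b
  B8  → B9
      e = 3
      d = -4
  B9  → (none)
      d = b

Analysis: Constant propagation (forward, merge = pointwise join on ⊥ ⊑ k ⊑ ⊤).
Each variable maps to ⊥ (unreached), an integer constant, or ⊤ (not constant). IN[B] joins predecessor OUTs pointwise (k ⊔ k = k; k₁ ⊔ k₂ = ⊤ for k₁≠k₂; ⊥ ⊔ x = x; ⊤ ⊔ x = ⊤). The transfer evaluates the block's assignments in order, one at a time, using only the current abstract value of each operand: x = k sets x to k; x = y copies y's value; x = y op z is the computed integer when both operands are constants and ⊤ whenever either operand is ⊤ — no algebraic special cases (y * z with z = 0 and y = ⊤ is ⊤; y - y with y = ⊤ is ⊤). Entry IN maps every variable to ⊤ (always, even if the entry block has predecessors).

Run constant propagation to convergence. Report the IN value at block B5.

Answer: {a: ⊤, b: ⊤, c: -1, d: -4, e: -1, f: ⊤}

Derivation:
Converged values:
  B0:   IN=(all ⊤)   OUT=(all ⊤)
  B1:   IN=(all ⊤)   OUT={f:6; rest ⊤}
  B2:   IN={f:6; rest ⊤}   OUT={f:6; rest ⊤}
  B3:   IN={f:6; rest ⊤}   OUT=(all ⊤)
  B4:   IN=(all ⊤)   OUT={c:-1, d:-4, e:-1; rest ⊤}
  B5:   IN={c:-1, d:-4, e:-1; rest ⊤}   OUT={c:-1, d:-4, e:-1; rest ⊤}
  B6:   IN={c:-1, d:-4, e:-1; rest ⊤}   OUT={c:-1, e:-1; rest ⊤}
  B7:   IN={c:-1, e:-1; rest ⊤}   OUT={b:-3, c:-1; rest ⊤}
  B8:   IN={b:-3, c:-1; rest ⊤}   OUT={b:-3, c:-1, d:-4, e:3; rest ⊤}
  B9:   IN={c:-1; rest ⊤}   OUT={c:-1; rest ⊤}

Merge at B5: IN[B5] = OUT[B4] = {a: ⊤, b: ⊤, c: -1, d: -4, e: -1, f: ⊤}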